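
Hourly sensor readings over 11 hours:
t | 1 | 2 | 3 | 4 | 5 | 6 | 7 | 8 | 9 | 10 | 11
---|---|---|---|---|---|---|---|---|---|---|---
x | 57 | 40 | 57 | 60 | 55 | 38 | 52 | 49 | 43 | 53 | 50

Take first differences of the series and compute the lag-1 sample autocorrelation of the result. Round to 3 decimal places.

-0.410

First differences Δx: -17, 17, 3, -5, -17, 14, -3, -6, 10, -3
Mean of differences = -0.7000
Numerator Σ(Δx_t−Δx̄)(Δx_{t+1}−Δx̄) = -511.3900
Denominator Σ(Δx_t−Δx̄)² = 1246.1000
r_1(Δx) = -511.3900 / 1246.1000 = -0.410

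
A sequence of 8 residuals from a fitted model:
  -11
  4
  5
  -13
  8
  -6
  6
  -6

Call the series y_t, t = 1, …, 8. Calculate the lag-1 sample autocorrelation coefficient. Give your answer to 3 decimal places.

-0.642

Mean ȳ = (-11 + 4 + 5 − 13 + 8 − 6 + 6 − 6)/8 = -1.6250
Numerator Σ_{t=1}^{7}(y_t−ȳ)(y_{t+1}−ȳ) = -309.1406
Denominator Σ(y_t−ȳ)² = 481.8750
r_1 = -309.1406 / 481.8750 = -0.642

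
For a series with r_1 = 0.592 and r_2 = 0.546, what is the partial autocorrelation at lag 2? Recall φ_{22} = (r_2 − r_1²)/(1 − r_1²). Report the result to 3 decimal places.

φ_{22} = (r_2 − r_1²) / (1 − r_1²)
r_1² = (0.592)² = 0.350464
Numerator = 0.546 − 0.3505 = 0.1955; denominator = 1 − 0.3505 = 0.6495
φ_{22} = 0.1955 / 0.6495 = 0.301

0.301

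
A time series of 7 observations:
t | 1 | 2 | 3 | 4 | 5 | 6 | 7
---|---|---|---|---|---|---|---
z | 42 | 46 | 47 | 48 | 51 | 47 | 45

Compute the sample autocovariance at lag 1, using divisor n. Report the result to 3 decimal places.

1.504

Mean z̄ = (42 + 46 + 47 + 48 + 51 + 47 + 45)/7 = 46.5714
Σ_{t=1}^{6}(z_t−z̄)(z_{t+1}−z̄) = 10.5306
γ_1 = 10.5306 / 7 = 1.504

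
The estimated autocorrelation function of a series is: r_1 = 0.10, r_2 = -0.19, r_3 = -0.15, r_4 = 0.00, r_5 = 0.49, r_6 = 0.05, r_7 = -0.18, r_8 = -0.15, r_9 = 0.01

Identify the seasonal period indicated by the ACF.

The largest autocorrelation is r_5 = 0.49; the remaining lags stay at or below 0.10.
The dominant spike at lag 5 indicates a seasonal period of 5.

5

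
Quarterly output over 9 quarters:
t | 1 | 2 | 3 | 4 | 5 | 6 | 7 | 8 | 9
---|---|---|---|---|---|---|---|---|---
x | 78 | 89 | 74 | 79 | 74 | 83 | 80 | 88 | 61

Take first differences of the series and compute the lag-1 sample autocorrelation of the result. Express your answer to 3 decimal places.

-0.470

First differences Δx: 11, -15, 5, -5, 9, -3, 8, -27
Mean of differences = -2.1250
Numerator Σ(Δx_t−Δx̄)(Δx_{t+1}−Δx̄) = -583.6406
Denominator Σ(Δx_t−Δx̄)² = 1242.8750
r_1(Δx) = -583.6406 / 1242.8750 = -0.470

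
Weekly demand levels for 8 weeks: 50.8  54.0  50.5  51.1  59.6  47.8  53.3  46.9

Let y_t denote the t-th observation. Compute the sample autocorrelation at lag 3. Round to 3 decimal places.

-0.143

Mean ȳ = (50.8 + 54.0 + 50.5 + 51.1 + 59.6 + 47.8 + 53.3 + 46.9)/8 = 51.7500
Deviations from mean: -0.9500, 2.2500, -1.2500, -0.6500, 7.8500, -3.9500, 1.5500, -4.8500
Numerator Σ_{t=1}^{5}(y_t−ȳ)(y_{t+3}−ȳ) = -15.8625
Denominator Σ(y_t−ȳ)² = 111.1000
r_3 = -15.8625 / 111.1000 = -0.143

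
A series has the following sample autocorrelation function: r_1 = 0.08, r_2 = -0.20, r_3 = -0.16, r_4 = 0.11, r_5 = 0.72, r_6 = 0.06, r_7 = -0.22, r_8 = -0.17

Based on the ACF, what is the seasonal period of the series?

The largest autocorrelation is r_5 = 0.72; the remaining lags stay at or below 0.11.
The dominant spike at lag 5 indicates a seasonal period of 5.

5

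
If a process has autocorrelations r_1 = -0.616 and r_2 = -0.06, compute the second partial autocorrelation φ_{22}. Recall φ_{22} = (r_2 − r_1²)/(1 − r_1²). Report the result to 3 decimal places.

-0.708

φ_{22} = (r_2 − r_1²) / (1 − r_1²)
r_1² = (-0.616)² = 0.379456
Numerator = -0.06 − 0.3795 = -0.4395; denominator = 1 − 0.3795 = 0.6205
φ_{22} = -0.4395 / 0.6205 = -0.708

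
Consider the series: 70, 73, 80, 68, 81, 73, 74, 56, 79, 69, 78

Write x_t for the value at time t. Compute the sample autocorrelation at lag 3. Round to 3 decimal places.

-0.423

Mean x̄ = (70 + 73 + 80 + 68 + 81 + 73 + 74 + 56 + 79 + 69 + 78)/11 = 72.8182
Numerator Σ_{t=1}^{8}(x_t−x̄)(x_{t+3}−x̄) = -217.4628
Denominator Σ(x_t−x̄)² = 513.6364
r_3 = -217.4628 / 513.6364 = -0.423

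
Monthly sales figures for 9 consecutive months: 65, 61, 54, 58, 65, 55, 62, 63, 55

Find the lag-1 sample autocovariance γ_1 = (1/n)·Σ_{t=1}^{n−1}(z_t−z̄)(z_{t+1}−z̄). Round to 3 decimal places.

-4.833

Mean z̄ = (65 + 61 + 54 + 58 + 65 + 55 + 62 + 63 + 55)/9 = 59.7778
Σ_{t=1}^{8}(z_t−z̄)(z_{t+1}−z̄) = -43.4938
γ_1 = -43.4938 / 9 = -4.833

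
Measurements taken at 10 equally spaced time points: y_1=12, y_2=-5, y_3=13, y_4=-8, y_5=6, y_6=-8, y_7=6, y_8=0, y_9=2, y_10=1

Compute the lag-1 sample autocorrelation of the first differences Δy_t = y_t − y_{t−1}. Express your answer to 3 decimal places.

-0.875

First differences Δy: -17, 18, -21, 14, -14, 14, -6, 2, -1
Mean of differences = -1.2222
Numerator Σ(Δy_t−Δȳ)(Δy_{t+1}−Δȳ) = -1460.9383
Denominator Σ(Δy_t−Δȳ)² = 1669.5556
r_1(Δy) = -1460.9383 / 1669.5556 = -0.875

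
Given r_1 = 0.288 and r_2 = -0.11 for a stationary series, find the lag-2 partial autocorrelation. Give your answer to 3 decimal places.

φ_{22} = (r_2 − r_1²) / (1 − r_1²)
r_1² = (0.288)² = 0.082944
Numerator = -0.11 − 0.0829 = -0.1929; denominator = 1 − 0.0829 = 0.9171
φ_{22} = -0.1929 / 0.9171 = -0.210

-0.210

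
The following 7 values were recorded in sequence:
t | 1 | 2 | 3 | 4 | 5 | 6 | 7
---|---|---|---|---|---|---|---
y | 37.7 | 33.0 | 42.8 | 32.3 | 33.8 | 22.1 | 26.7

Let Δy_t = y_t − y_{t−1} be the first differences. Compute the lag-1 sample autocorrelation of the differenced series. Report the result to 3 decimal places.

-0.704

First differences Δy: -4.7, 9.8, -10.5, 1.5, -11.7, 4.6
Mean of differences = -1.8333
Numerator Σ(Δy_t−Δȳ)(Δy_{t+1}−Δȳ) = -259.4244
Denominator Σ(Δy_t−Δȳ)² = 368.5133
r_1(Δy) = -259.4244 / 368.5133 = -0.704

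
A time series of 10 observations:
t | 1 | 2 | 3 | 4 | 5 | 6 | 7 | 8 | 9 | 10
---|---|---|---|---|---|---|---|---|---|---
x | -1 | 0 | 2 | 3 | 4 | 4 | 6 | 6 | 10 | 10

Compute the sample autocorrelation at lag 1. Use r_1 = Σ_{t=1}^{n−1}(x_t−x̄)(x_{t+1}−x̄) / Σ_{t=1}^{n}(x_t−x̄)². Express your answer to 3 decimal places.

0.648

Mean x̄ = (-1 + 0 + 2 + 3 + 4 + 4 + 6 + 6 + 10 + 10)/10 = 4.4000
Numerator Σ_{t=1}^{9}(x_t−x̄)(x_{t+1}−x̄) = 80.6400
Denominator Σ(x_t−x̄)² = 124.4000
r_1 = 80.6400 / 124.4000 = 0.648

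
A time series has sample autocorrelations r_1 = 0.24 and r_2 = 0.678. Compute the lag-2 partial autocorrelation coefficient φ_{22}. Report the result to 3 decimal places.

0.658

φ_{22} = (r_2 − r_1²) / (1 − r_1²)
r_1² = (0.24)² = 0.0576
Numerator = 0.678 − 0.0576 = 0.6204; denominator = 1 − 0.0576 = 0.9424
φ_{22} = 0.6204 / 0.9424 = 0.658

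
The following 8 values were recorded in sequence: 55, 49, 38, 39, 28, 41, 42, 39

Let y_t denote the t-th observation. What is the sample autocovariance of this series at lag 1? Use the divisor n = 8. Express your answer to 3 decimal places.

15.154

Mean ȳ = (55 + 49 + 38 + 39 + 28 + 41 + 42 + 39)/8 = 41.3750
Σ_{t=1}^{7}(y_t−ȳ)(y_{t+1}−ȳ) = 121.2344
γ_1 = 121.2344 / 8 = 15.154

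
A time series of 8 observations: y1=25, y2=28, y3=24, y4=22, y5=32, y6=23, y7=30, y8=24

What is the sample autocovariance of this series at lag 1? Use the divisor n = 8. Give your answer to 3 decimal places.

-7.500

Mean ȳ = (25 + 28 + 24 + 22 + 32 + 23 + 30 + 24)/8 = 26.0000
Σ_{t=1}^{7}(y_t−ȳ)(y_{t+1}−ȳ) = -60.0000
γ_1 = -60.0000 / 8 = -7.500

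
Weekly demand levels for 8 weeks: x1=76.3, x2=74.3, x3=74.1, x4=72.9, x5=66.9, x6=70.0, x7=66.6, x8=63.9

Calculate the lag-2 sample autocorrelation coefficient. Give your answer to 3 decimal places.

Mean x̄ = (76.3 + 74.3 + 74.1 + 72.9 + 66.9 + 70.0 + 66.6 + 63.9)/8 = 70.6250
Σ(x_t−x̄)(x_{t+2}−x̄) = (19.7206) + (8.3606) + (-12.9444) + (-1.4219) + (14.9931) + (4.2031) = 32.9113
Denominator Σ(x_t−x̄)² = 138.6550
r_2 = 32.9113 / 138.6550 = 0.237

0.237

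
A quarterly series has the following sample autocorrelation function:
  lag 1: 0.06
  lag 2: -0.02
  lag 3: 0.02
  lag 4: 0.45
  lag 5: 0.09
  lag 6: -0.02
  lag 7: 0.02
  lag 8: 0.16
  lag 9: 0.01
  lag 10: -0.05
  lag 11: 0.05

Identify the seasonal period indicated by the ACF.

4

The largest autocorrelation is r_4 = 0.45, with a weaker echo at lag 8 (0.16); the remaining lags stay at or below 0.09.
The dominant spike at lag 4 indicates a seasonal period of 4.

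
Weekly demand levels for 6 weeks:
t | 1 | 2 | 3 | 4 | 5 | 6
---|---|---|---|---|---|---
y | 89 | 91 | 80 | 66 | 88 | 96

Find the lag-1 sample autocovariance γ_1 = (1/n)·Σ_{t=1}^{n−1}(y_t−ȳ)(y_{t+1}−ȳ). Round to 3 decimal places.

Mean ȳ = (89 + 91 + 80 + 66 + 88 + 96)/6 = 85.0000
Σ_{t=1}^{5}(y_t−ȳ)(y_{t+1}−ȳ) = 65.0000
γ_1 = 65.0000 / 6 = 10.833

10.833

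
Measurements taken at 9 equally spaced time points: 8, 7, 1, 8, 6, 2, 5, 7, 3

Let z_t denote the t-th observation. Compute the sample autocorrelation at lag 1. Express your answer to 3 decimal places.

Mean z̄ = (8 + 7 + 1 + 8 + 6 + 2 + 5 + 7 + 3)/9 = 5.2222
Numerator Σ_{t=1}^{8}(z_t−z̄)(z_{t+1}−z̄) = -18.2716
Denominator Σ(z_t−z̄)² = 55.5556
r_1 = -18.2716 / 55.5556 = -0.329

-0.329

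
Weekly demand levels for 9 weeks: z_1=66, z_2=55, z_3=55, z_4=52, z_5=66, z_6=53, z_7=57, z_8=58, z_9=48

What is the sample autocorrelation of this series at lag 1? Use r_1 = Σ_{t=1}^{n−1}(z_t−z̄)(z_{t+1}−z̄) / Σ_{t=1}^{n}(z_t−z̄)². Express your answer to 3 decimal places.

-0.326

Mean z̄ = (66 + 55 + 55 + 52 + 66 + 53 + 57 + 58 + 48)/9 = 56.6667
Numerator Σ_{t=1}^{8}(z_t−z̄)(z_{t+1}−z̄) = -95.1111
Denominator Σ(z_t−z̄)² = 292.0000
r_1 = -95.1111 / 292.0000 = -0.326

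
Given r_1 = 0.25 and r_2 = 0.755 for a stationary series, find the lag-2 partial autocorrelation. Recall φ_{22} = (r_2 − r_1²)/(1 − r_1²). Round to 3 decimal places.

φ_{22} = (r_2 − r_1²) / (1 − r_1²)
r_1² = (0.25)² = 0.0625
Numerator = 0.755 − 0.0625 = 0.6925; denominator = 1 − 0.0625 = 0.9375
φ_{22} = 0.6925 / 0.9375 = 0.739

0.739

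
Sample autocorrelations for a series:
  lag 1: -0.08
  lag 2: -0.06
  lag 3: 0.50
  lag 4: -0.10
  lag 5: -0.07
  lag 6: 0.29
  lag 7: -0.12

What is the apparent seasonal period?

The largest autocorrelation is r_3 = 0.50, with a weaker echo at lag 6 (0.29); the remaining lags stay at or below -0.06.
The dominant spike at lag 3 indicates a seasonal period of 3.

3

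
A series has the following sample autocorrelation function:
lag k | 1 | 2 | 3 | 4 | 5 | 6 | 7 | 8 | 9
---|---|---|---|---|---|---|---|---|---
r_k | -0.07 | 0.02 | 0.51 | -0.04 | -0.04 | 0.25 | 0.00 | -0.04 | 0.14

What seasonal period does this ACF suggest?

The largest autocorrelation is r_3 = 0.51, with a weaker echo at lag 6 (0.25); the remaining lags stay at or below 0.14.
The dominant spike at lag 3 indicates a seasonal period of 3.

3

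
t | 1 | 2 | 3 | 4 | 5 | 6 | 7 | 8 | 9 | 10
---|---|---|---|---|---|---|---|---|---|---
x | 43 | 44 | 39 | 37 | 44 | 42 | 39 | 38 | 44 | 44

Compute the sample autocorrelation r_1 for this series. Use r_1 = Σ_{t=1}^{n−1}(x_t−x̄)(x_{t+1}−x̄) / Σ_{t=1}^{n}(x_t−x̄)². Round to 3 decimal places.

Mean x̄ = (43 + 44 + 39 + 37 + 44 + 42 + 39 + 38 + 44 + 44)/10 = 41.4000
Numerator Σ_{t=1}^{9}(x_t−x̄)(x_{t+1}−x̄) = 3.2400
Denominator Σ(x_t−x̄)² = 72.4000
r_1 = 3.2400 / 72.4000 = 0.045

0.045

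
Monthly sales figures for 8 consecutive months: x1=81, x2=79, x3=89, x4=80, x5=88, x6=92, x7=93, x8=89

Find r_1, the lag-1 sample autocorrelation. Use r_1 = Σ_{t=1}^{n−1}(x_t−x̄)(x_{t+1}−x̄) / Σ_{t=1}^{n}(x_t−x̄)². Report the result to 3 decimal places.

0.264

Mean x̄ = (81 + 79 + 89 + 80 + 88 + 92 + 93 + 89)/8 = 86.3750
Deviations from mean: -5.3750, -7.3750, 2.6250, -6.3750, 1.6250, 5.6250, 6.6250, 2.6250
Σ(x_t−x̄)(x_{t+1}−x̄) = (39.6406) + (-19.3594) + (-16.7344) + (-10.3594) + (9.1406) + (37.2656) + (17.3906) = 56.9844
Denominator Σ(x_t−x̄)² = 215.8750
r_1 = 56.9844 / 215.8750 = 0.264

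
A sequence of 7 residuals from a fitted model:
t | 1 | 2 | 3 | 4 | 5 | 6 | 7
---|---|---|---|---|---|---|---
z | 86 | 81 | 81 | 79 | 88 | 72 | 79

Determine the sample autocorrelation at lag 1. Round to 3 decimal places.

Mean z̄ = (86 + 81 + 81 + 79 + 88 + 72 + 79)/7 = 80.8571
Deviations from mean: 5.1429, 0.1429, 0.1429, -1.8571, 7.1429, -8.8571, -1.8571
Σ(z_t−z̄)(z_{t+1}−z̄) = (0.7347) + (0.0204) + (-0.2653) + (-13.2653) + (-63.2653) + (16.4490) = -59.5918
Denominator Σ(z_t−z̄)² = 162.8571
r_1 = -59.5918 / 162.8571 = -0.366

-0.366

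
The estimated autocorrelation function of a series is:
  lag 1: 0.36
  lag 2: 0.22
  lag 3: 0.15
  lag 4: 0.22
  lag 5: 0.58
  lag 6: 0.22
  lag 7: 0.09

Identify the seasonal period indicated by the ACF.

The largest autocorrelation is r_5 = 0.58; the remaining lags stay at or below 0.36. The elevated value at lag 1 (0.36), dropping to 0.22 at lag 2, reflects decaying short-term dependence rather than seasonality.
The dominant spike at lag 5 indicates a seasonal period of 5.

5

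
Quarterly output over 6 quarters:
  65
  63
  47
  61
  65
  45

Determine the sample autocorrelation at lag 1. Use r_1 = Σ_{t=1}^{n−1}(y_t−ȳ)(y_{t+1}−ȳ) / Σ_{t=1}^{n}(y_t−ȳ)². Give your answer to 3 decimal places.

Mean ȳ = (65 + 63 + 47 + 61 + 65 + 45)/6 = 57.6667
Deviations from mean: 7.3333, 5.3333, -10.6667, 3.3333, 7.3333, -12.6667
Σ(y_t−ȳ)(y_{t+1}−ȳ) = (39.1111) + (-56.8889) + (-35.5556) + (24.4444) + (-92.8889) = -121.7778
Denominator Σ(y_t−ȳ)² = 421.3333
r_1 = -121.7778 / 421.3333 = -0.289

-0.289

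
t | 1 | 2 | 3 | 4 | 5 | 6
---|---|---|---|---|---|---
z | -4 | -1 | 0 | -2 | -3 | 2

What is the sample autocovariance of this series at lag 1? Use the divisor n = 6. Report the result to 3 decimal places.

-0.963

Mean z̄ = (-4 − 1 + 0 − 2 − 3 + 2)/6 = -1.3333
Deviations: -2.6667, 0.3333, 1.3333, -0.6667, -1.6667, 3.3333
Σ_{t=1}^{5}(z_t−z̄)(z_{t+1}−z̄) = -5.7778
γ_1 = -5.7778 / 6 = -0.963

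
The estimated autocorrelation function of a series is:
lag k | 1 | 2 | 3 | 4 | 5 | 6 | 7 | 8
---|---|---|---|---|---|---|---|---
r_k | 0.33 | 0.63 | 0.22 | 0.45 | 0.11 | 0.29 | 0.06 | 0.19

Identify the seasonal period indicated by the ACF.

The largest autocorrelation is r_2 = 0.63, with a weaker echo at lag 4 (0.45); the remaining lags stay at or below 0.33.
The dominant spike at lag 2 indicates a seasonal period of 2.

2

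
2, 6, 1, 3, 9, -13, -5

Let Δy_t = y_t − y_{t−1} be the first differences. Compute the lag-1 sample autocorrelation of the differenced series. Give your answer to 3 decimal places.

-0.563

First differences Δy: 4, -5, 2, 6, -22, 8
Mean of differences = -1.1667
Numerator Σ(Δy_t−Δȳ)(Δy_{t+1}−Δȳ) = -349.5278
Denominator Σ(Δy_t−Δȳ)² = 620.8333
r_1(Δy) = -349.5278 / 620.8333 = -0.563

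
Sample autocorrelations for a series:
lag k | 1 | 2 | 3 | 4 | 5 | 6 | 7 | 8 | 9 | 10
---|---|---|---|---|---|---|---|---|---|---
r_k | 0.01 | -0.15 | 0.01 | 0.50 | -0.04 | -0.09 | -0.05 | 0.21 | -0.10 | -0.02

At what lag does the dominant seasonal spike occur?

4

The largest autocorrelation is r_4 = 0.50, with a weaker echo at lag 8 (0.21); the remaining lags stay at or below 0.01.
The dominant spike at lag 4 indicates a seasonal period of 4.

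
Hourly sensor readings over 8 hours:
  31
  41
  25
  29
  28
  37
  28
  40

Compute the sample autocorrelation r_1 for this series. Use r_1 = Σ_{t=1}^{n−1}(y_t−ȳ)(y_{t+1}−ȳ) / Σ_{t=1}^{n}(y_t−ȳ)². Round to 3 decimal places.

Mean ȳ = (31 + 41 + 25 + 29 + 28 + 37 + 28 + 40)/8 = 32.3750
Numerator Σ_{t=1}^{7}(y_t−ȳ)(y_{t+1}−ȳ) = -109.6406
Denominator Σ(y_t−ȳ)² = 259.8750
r_1 = -109.6406 / 259.8750 = -0.422

-0.422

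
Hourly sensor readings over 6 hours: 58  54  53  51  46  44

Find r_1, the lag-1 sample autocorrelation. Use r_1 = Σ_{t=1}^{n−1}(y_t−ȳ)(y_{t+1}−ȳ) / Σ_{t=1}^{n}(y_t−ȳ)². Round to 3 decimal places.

Mean ȳ = (58 + 54 + 53 + 51 + 46 + 44)/6 = 51.0000
Σ(y_t−ȳ)(y_{t+1}−ȳ) = (21.0000) + (6.0000) + (0.0000) + (0.0000) + (35.0000) = 62.0000
Denominator Σ(y_t−ȳ)² = 136.0000
r_1 = 62.0000 / 136.0000 = 0.456

0.456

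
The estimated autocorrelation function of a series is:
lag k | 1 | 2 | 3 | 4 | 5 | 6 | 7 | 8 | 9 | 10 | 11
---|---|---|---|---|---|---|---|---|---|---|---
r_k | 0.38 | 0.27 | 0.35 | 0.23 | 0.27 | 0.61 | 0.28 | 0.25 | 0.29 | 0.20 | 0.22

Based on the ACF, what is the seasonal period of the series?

6

The largest autocorrelation is r_6 = 0.61; the remaining lags stay at or below 0.38. The elevated value at lag 1 (0.38), dropping to 0.27 at lag 2, reflects decaying short-term dependence rather than seasonality.
The dominant spike at lag 6 indicates a seasonal period of 6.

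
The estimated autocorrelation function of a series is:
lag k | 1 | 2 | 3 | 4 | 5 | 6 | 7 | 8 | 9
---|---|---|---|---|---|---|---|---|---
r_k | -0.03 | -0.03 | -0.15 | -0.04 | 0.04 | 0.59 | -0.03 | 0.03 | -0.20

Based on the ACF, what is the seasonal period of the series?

6

The largest autocorrelation is r_6 = 0.59; the remaining lags stay at or below 0.04.
The dominant spike at lag 6 indicates a seasonal period of 6.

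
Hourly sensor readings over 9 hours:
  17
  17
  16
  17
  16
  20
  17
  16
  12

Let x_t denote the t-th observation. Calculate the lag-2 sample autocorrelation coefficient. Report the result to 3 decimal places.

-0.060

Mean x̄ = (17 + 17 + 16 + 17 + 16 + 20 + 17 + 16 + 12)/9 = 16.4444
Numerator Σ_{t=1}^{7}(x_t−x̄)(x_{t+2}−x̄) = -2.0617
Denominator Σ(x_t−x̄)² = 34.2222
r_2 = -2.0617 / 34.2222 = -0.060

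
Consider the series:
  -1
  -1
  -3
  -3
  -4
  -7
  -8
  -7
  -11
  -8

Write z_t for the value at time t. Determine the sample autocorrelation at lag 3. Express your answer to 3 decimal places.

Mean z̄ = (-1 − 1 − 3 − 3 − 4 − 7 − 8 − 7 − 11 − 8)/10 = -5.3000
Numerator Σ_{t=1}^{7}(z_t−z̄)(z_{t+3}−z̄) = 20.1300
Denominator Σ(z_t−z̄)² = 102.1000
r_3 = 20.1300 / 102.1000 = 0.197

0.197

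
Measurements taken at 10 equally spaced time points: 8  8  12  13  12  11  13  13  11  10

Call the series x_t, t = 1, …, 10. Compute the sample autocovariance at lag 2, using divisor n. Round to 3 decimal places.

Mean x̄ = (8 + 8 + 12 + 13 + 12 + 11 + 13 + 13 + 11 + 10)/10 = 11.1000
Σ_{t=1}^{8}(x_t−x̄)(x_{t+2}−x̄) = -8.8200
γ_2 = -8.8200 / 10 = -0.882

-0.882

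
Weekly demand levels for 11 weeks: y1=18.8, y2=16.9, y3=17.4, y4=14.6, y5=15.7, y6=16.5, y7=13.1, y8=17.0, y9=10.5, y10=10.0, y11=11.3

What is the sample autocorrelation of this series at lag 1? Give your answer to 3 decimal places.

0.389

Mean ȳ = (18.8 + 16.9 + 17.4 + 14.6 + 15.7 + 16.5 + 13.1 + 17.0 + 10.5 + 10.0 + 11.3)/11 = 14.7091
Numerator Σ_{t=1}^{10}(y_t−ȳ)(y_{t+1}−ȳ) = 35.8954
Denominator Σ(y_t−ȳ)² = 92.3291
r_1 = 35.8954 / 92.3291 = 0.389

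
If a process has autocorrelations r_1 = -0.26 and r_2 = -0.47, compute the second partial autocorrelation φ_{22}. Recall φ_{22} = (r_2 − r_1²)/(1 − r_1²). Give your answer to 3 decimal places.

-0.577

φ_{22} = (r_2 − r_1²) / (1 − r_1²)
r_1² = (-0.26)² = 0.0676
Numerator = -0.47 − 0.0676 = -0.5376; denominator = 1 − 0.0676 = 0.9324
φ_{22} = -0.5376 / 0.9324 = -0.577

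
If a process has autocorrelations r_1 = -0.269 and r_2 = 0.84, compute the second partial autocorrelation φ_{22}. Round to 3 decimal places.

φ_{22} = (r_2 − r_1²) / (1 − r_1²)
r_1² = (-0.269)² = 0.072361
Numerator = 0.84 − 0.0724 = 0.7676; denominator = 1 − 0.0724 = 0.9276
φ_{22} = 0.7676 / 0.9276 = 0.828

0.828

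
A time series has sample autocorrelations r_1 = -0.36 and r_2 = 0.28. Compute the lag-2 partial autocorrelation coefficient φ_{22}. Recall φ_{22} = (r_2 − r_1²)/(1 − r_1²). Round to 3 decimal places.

0.173

φ_{22} = (r_2 − r_1²) / (1 − r_1²)
r_1² = (-0.36)² = 0.1296
Numerator = 0.28 − 0.1296 = 0.1504; denominator = 1 − 0.1296 = 0.8704
φ_{22} = 0.1504 / 0.8704 = 0.173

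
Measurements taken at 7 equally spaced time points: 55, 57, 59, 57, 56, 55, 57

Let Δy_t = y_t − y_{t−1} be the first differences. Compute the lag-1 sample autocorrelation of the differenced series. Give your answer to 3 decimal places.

First differences Δy: 2, 2, -2, -1, -1, 2
Mean of differences = 0.3333
Numerator Σ(Δy_t−Δȳ)(Δy_{t+1}−Δȳ) = 1.5556
Denominator Σ(Δy_t−Δȳ)² = 17.3333
r_1(Δy) = 1.5556 / 17.3333 = 0.090

0.090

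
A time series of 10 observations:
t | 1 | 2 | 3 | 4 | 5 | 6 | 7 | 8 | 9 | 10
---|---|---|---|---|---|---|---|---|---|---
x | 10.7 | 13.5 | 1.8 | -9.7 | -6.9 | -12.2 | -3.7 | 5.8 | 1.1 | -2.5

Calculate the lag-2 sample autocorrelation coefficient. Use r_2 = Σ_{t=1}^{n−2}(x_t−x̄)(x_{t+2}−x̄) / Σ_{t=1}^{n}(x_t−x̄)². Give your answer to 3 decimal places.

Mean x̄ = (10.7 + 13.5 + 1.8 − 9.7 − 6.9 − 12.2 − 3.7 + 5.8 + 1.1 − 2.5)/10 = -0.2100
Numerator Σ_{t=1}^{8}(x_t−x̄)(x_{t+2}−x̄) = -74.8872
Denominator Σ(x_t−x̄)² = 644.8690
r_2 = -74.8872 / 644.8690 = -0.116

-0.116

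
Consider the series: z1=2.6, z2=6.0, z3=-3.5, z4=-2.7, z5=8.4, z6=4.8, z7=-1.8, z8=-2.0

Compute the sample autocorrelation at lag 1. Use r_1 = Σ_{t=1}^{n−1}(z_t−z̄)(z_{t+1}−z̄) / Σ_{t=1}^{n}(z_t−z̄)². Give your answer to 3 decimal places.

Mean z̄ = (2.6 + 6.0 − 3.5 − 2.7 + 8.4 + 4.8 − 1.8 − 2.0)/8 = 1.4750
Numerator Σ_{t=1}^{7}(z_t−z̄)(z_{t+1}−z̄) = -2.0456
Denominator Σ(z_t−z̄)² = 145.7350
r_1 = -2.0456 / 145.7350 = -0.014

-0.014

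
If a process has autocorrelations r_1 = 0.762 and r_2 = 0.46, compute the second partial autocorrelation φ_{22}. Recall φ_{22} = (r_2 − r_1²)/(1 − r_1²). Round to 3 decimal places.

φ_{22} = (r_2 − r_1²) / (1 − r_1²)
r_1² = (0.762)² = 0.580644
Numerator = 0.46 − 0.5806 = -0.1206; denominator = 1 − 0.5806 = 0.4194
φ_{22} = -0.1206 / 0.4194 = -0.288

-0.288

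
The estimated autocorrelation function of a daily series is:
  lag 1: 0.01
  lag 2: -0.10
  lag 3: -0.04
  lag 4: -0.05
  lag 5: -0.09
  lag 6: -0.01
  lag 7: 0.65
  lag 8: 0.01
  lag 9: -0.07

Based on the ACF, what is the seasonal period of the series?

The largest autocorrelation is r_7 = 0.65; the remaining lags stay at or below 0.01.
The dominant spike at lag 7 indicates a seasonal period of 7.

7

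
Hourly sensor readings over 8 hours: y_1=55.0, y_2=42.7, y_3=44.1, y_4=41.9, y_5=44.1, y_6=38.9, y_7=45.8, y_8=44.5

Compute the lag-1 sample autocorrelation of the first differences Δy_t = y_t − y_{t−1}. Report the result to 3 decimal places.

-0.354

First differences Δy: -12.3, 1.4, -2.2, 2.2, -5.2, 6.9, -1.3
Mean of differences = -1.5000
Numerator Σ(Δy_t−Δȳ)(Δy_{t+1}−Δȳ) = -79.0300
Denominator Σ(Δy_t−Δȳ)² = 223.5200
r_1(Δy) = -79.0300 / 223.5200 = -0.354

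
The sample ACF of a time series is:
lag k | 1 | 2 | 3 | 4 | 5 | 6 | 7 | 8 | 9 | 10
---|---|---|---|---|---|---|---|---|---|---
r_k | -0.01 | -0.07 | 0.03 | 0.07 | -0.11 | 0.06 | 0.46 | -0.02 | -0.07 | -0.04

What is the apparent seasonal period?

The largest autocorrelation is r_7 = 0.46; the remaining lags stay at or below 0.07.
The dominant spike at lag 7 indicates a seasonal period of 7.

7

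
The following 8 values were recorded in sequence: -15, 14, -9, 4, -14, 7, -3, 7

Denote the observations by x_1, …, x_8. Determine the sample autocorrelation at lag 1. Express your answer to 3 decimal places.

Mean x̄ = (-15 + 14 − 9 + 4 − 14 + 7 − 3 + 7)/8 = -1.1250
Deviations from mean: -13.8750, 15.1250, -7.8750, 5.1250, -12.8750, 8.1250, -1.8750, 8.1250
Σ(x_t−x̄)(x_{t+1}−x̄) = (-209.8594) + (-119.1094) + (-40.3594) + (-65.9844) + (-104.6094) + (-15.2344) + (-15.2344) = -570.3906
Denominator Σ(x_t−x̄)² = 810.8750
r_1 = -570.3906 / 810.8750 = -0.703

-0.703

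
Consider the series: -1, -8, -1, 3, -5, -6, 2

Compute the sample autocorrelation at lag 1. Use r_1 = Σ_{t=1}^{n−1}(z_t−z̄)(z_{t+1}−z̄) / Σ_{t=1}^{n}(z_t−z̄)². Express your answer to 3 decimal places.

-0.272

Mean z̄ = (-1 − 8 − 1 + 3 − 5 − 6 + 2)/7 = -2.2857
Deviations from mean: 1.2857, -5.7143, 1.2857, 5.2857, -2.7143, -3.7143, 4.2857
Σ(z_t−z̄)(z_{t+1}−z̄) = (-7.3469) + (-7.3469) + (6.7959) + (-14.3469) + (10.0816) + (-15.9184) = -28.0816
Denominator Σ(z_t−z̄)² = 103.4286
r_1 = -28.0816 / 103.4286 = -0.272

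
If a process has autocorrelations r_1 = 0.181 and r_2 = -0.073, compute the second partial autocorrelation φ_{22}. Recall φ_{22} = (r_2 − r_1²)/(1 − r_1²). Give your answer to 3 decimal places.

-0.109

φ_{22} = (r_2 − r_1²) / (1 − r_1²)
r_1² = (0.181)² = 0.032761
Numerator = -0.073 − 0.0328 = -0.1058; denominator = 1 − 0.0328 = 0.9672
φ_{22} = -0.1058 / 0.9672 = -0.109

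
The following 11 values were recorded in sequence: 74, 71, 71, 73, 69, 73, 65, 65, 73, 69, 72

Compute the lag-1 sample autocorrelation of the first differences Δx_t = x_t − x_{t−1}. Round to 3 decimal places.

First differences Δx: -3, 0, 2, -4, 4, -8, 0, 8, -4, 3
Mean of differences = -0.2000
Numerator Σ(Δx_t−Δx̄)(Δx_{t+1}−Δx̄) = -100.4400
Denominator Σ(Δx_t−Δx̄)² = 197.6000
r_1(Δx) = -100.4400 / 197.6000 = -0.508

-0.508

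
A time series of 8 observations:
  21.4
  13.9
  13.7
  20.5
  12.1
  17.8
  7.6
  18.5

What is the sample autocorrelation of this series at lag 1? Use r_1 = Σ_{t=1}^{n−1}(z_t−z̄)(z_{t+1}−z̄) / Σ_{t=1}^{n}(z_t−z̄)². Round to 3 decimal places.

-0.527

Mean z̄ = (21.4 + 13.9 + 13.7 + 20.5 + 12.1 + 17.8 + 7.6 + 18.5)/8 = 15.6875
Deviations from mean: 5.7125, -1.7875, -1.9875, 4.8125, -3.5875, 2.1125, -8.0875, 2.8125
Numerator Σ_{t=1}^{7}(z_t−z̄)(z_{t+1}−z̄) = -80.8977
Denominator Σ(z_t−z̄)² = 153.5888
r_1 = -80.8977 / 153.5888 = -0.527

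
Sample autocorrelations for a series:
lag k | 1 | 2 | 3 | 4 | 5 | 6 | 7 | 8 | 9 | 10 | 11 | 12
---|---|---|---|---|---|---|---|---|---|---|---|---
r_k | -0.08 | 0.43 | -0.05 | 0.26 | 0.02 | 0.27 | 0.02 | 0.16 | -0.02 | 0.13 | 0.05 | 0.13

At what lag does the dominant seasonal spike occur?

2

The largest autocorrelation is r_2 = 0.43, with weaker echoes at lags 4 (0.26), 6 (0.27) and 8 (0.16); the remaining lags stay at or below 0.13.
The dominant spike at lag 2 indicates a seasonal period of 2.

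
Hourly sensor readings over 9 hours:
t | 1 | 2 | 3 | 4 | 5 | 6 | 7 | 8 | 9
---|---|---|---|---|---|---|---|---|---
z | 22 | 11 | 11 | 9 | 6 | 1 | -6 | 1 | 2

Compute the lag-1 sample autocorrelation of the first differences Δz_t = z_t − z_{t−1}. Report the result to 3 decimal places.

First differences Δz: -11, 0, -2, -3, -5, -7, 7, 1
Mean of differences = -2.5000
Numerator Σ(Δz_t−Δz̄)(Δz_{t+1}−Δz̄) = -17.2500
Denominator Σ(Δz_t−Δz̄)² = 208.0000
r_1(Δz) = -17.2500 / 208.0000 = -0.083

-0.083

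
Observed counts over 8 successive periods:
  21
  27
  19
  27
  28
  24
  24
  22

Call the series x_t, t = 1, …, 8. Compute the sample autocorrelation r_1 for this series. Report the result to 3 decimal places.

-0.375

Mean x̄ = (21 + 27 + 19 + 27 + 28 + 24 + 24 + 22)/8 = 24.0000
Σ(x_t−x̄)(x_{t+1}−x̄) = (-9.0000) + (-15.0000) + (-15.0000) + (12.0000) + (0.0000) + (0.0000) + (0.0000) = -27.0000
Denominator Σ(x_t−x̄)² = 72.0000
r_1 = -27.0000 / 72.0000 = -0.375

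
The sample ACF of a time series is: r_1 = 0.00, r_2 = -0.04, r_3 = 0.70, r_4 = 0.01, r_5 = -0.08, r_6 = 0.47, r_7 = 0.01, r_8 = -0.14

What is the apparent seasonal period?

3

The largest autocorrelation is r_3 = 0.70, with a weaker echo at lag 6 (0.47); the remaining lags stay at or below 0.01.
The dominant spike at lag 3 indicates a seasonal period of 3.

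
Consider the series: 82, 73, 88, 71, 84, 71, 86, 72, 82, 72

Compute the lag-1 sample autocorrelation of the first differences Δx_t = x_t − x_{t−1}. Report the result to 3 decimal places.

-0.918

First differences Δx: -9, 15, -17, 13, -13, 15, -14, 10, -10
Mean of differences = -1.1111
Numerator Σ(Δx_t−Δx̄)(Δx_{t+1}−Δx̄) = -1416.2346
Denominator Σ(Δx_t−Δx̄)² = 1542.8889
r_1(Δx) = -1416.2346 / 1542.8889 = -0.918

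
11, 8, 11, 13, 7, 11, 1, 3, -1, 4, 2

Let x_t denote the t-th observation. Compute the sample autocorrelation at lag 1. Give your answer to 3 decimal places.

Mean x̄ = (11 + 8 + 11 + 13 + 7 + 11 + 1 + 3 − 1 + 4 + 2)/11 = 6.3636
Numerator Σ_{t=1}^{10}(x_t−x̄)(x_{t+1}−x̄) = 98.7769
Denominator Σ(x_t−x̄)² = 230.5455
r_1 = 98.7769 / 230.5455 = 0.428

0.428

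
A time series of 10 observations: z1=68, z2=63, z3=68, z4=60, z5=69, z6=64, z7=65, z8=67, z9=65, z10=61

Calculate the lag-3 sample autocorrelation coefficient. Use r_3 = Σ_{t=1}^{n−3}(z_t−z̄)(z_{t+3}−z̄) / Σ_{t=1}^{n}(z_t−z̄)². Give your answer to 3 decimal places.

Mean z̄ = (68 + 63 + 68 + 60 + 69 + 64 + 65 + 67 + 65 + 61)/10 = 65.0000
Numerator Σ_{t=1}^{7}(z_t−z̄)(z_{t+3}−z̄) = -18.0000
Denominator Σ(z_t−z̄)² = 84.0000
r_3 = -18.0000 / 84.0000 = -0.214

-0.214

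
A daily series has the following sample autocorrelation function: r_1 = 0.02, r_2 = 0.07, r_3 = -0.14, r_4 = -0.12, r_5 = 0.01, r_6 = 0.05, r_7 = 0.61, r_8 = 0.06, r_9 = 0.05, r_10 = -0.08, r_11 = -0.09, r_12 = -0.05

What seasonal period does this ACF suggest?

The largest autocorrelation is r_7 = 0.61; the remaining lags stay at or below 0.07.
The dominant spike at lag 7 indicates a seasonal period of 7.

7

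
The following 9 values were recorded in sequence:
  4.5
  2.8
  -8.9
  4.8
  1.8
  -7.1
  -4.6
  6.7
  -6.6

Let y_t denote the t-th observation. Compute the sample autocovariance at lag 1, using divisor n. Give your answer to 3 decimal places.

-11.711

Mean ȳ = (4.5 + 2.8 − 8.9 + 4.8 + 1.8 − 7.1 − 4.6 + 6.7 − 6.6)/9 = -0.7333
Σ_{t=1}^{8}(y_t−ȳ)(y_{t+1}−ȳ) = -105.3978
γ_1 = -105.3978 / 9 = -11.711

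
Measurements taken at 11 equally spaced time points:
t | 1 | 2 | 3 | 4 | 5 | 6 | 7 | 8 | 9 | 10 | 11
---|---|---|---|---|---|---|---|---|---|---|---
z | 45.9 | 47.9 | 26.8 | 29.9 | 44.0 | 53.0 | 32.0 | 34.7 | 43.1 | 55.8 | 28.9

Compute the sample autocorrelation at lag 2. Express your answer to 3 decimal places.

-0.564

Mean z̄ = (45.9 + 47.9 + 26.8 + 29.9 + 44.0 + 53.0 + 32.0 + 34.7 + 43.1 + 55.8 + 28.9)/11 = 40.1818
Numerator Σ_{t=1}^{9}(z_t−z̄)(z_{t+2}−z̄) = -582.6861
Denominator Σ(z_t−z̄)² = 1032.6564
r_2 = -582.6861 / 1032.6564 = -0.564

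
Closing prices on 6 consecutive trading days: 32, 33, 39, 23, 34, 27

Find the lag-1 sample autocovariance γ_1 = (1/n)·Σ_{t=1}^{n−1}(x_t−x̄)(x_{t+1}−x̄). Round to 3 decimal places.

-13.963

Mean x̄ = (32 + 33 + 39 + 23 + 34 + 27)/6 = 31.3333
Σ_{t=1}^{5}(x_t−x̄)(x_{t+1}−x̄) = -83.7778
γ_1 = -83.7778 / 6 = -13.963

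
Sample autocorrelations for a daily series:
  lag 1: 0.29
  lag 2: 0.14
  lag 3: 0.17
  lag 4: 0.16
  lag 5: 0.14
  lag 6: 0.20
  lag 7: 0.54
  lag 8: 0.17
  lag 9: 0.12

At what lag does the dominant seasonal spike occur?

7

The largest autocorrelation is r_7 = 0.54; the remaining lags stay at or below 0.29. The elevated value at lag 1 (0.29), dropping to 0.14 at lag 2, reflects decaying short-term dependence rather than seasonality.
The dominant spike at lag 7 indicates a seasonal period of 7.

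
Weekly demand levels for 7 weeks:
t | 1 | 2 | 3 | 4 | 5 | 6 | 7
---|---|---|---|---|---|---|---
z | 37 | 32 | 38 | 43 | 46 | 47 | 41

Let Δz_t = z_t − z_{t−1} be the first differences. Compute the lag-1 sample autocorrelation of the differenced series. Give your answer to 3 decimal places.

First differences Δz: -5, 6, 5, 3, 1, -6
Mean of differences = 0.6667
Numerator Σ(Δz_t−Δz̄)(Δz_{t+1}−Δz̄) = 1.5556
Denominator Σ(Δz_t−Δz̄)² = 129.3333
r_1(Δz) = 1.5556 / 129.3333 = 0.012

0.012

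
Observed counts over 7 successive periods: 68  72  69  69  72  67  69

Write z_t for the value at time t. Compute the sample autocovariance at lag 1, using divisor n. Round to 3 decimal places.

-1.557

Mean z̄ = (68 + 72 + 69 + 69 + 72 + 67 + 69)/7 = 69.4286
Deviations: -1.4286, 2.5714, -0.4286, -0.4286, 2.5714, -2.4286, -0.4286
Σ_{t=1}^{6}(z_t−z̄)(z_{t+1}−z̄) = -10.8980
γ_1 = -10.8980 / 7 = -1.557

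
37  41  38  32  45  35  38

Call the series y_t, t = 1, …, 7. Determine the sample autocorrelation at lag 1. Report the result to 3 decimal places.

-0.635

Mean ȳ = (37 + 41 + 38 + 32 + 45 + 35 + 38)/7 = 38.0000
Σ(y_t−ȳ)(y_{t+1}−ȳ) = (-3.0000) + (0.0000) + (0.0000) + (-42.0000) + (-21.0000) + (0.0000) = -66.0000
Denominator Σ(y_t−ȳ)² = 104.0000
r_1 = -66.0000 / 104.0000 = -0.635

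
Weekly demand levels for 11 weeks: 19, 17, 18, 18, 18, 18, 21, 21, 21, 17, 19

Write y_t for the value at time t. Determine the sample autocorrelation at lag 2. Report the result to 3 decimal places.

Mean ȳ = (19 + 17 + 18 + 18 + 18 + 18 + 21 + 21 + 21 + 17 + 19)/11 = 18.8182
Numerator Σ_{t=1}^{9}(y_t−ȳ)(y_{t+2}−ȳ) = 0.2975
Denominator Σ(y_t−ȳ)² = 23.6364
r_2 = 0.2975 / 23.6364 = 0.013

0.013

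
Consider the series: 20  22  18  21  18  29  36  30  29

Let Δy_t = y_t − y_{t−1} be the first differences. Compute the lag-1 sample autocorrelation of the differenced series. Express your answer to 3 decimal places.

-0.133

First differences Δy: 2, -4, 3, -3, 11, 7, -6, -1
Mean of differences = 1.1250
Numerator Σ(Δy_t−Δȳ)(Δy_{t+1}−Δȳ) = -31.2656
Denominator Σ(Δy_t−Δȳ)² = 234.8750
r_1(Δy) = -31.2656 / 234.8750 = -0.133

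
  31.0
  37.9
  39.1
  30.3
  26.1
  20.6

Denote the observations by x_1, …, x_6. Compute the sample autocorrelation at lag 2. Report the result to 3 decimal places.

-0.147

Mean x̄ = (31.0 + 37.9 + 39.1 + 30.3 + 26.1 + 20.6)/6 = 30.8333
Numerator Σ_{t=1}^{4}(x_t−x̄)(x_{t+2}−x̄) = -36.0622
Denominator Σ(x_t−x̄)² = 245.7133
r_2 = -36.0622 / 245.7133 = -0.147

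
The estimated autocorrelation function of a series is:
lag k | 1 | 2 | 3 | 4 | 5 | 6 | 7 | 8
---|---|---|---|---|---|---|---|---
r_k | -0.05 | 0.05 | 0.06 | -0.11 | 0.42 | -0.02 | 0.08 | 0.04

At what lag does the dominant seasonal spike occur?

5

The largest autocorrelation is r_5 = 0.42; the remaining lags stay at or below 0.08.
The dominant spike at lag 5 indicates a seasonal period of 5.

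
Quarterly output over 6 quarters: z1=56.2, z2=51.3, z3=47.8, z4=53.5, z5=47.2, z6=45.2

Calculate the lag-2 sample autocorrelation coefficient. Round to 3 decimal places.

Mean z̄ = (56.2 + 51.3 + 47.8 + 53.5 + 47.2 + 45.2)/6 = 50.2000
Σ(z_t−z̄)(z_{t+2}−z̄) = (-14.4000) + (3.6300) + (7.2000) + (-16.5000) = -20.0700
Denominator Σ(z_t−z̄)² = 87.8600
r_2 = -20.0700 / 87.8600 = -0.228

-0.228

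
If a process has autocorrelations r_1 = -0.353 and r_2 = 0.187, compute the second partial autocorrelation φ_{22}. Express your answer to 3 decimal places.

φ_{22} = (r_2 − r_1²) / (1 − r_1²)
r_1² = (-0.353)² = 0.124609
Numerator = 0.187 − 0.1246 = 0.0624; denominator = 1 − 0.1246 = 0.8754
φ_{22} = 0.0624 / 0.8754 = 0.071

0.071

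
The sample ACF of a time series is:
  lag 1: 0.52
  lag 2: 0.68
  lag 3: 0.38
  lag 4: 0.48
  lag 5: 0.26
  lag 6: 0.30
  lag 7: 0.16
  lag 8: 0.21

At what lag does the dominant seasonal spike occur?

2

The largest autocorrelation is r_2 = 0.68; the remaining lags stay at or below 0.52.
The dominant spike at lag 2 indicates a seasonal period of 2.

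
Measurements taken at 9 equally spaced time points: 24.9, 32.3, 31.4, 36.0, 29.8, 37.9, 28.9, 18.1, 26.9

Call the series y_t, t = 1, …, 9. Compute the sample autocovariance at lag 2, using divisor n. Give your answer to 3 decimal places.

-3.449

Mean ȳ = (24.9 + 32.3 + 31.4 + 36.0 + 29.8 + 37.9 + 28.9 + 18.1 + 26.9)/9 = 29.5778
Σ_{t=1}^{7}(y_t−ȳ)(y_{t+2}−ȳ) = -31.0454
γ_2 = -31.0454 / 9 = -3.449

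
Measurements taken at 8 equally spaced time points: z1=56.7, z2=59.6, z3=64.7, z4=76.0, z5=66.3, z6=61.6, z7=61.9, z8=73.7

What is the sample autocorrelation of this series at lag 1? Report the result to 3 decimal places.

Mean z̄ = (56.7 + 59.6 + 64.7 + 76.0 + 66.3 + 61.6 + 61.9 + 73.7)/8 = 65.0625
Σ(z_t−z̄)(z_{t+1}−z̄) = (45.6802) + (1.9802) + (-3.9648) + (13.5352) + (-4.2848) + (10.9502) + (-27.3161) = 36.5798
Denominator Σ(z_t−z̄)² = 317.6588
r_1 = 36.5798 / 317.6588 = 0.115

0.115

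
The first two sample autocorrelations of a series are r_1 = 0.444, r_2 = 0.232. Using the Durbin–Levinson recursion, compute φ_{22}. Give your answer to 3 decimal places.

φ_{22} = (r_2 − r_1²) / (1 − r_1²)
r_1² = (0.444)² = 0.197136
Numerator = 0.232 − 0.1971 = 0.0349; denominator = 1 − 0.1971 = 0.8029
φ_{22} = 0.0349 / 0.8029 = 0.043

0.043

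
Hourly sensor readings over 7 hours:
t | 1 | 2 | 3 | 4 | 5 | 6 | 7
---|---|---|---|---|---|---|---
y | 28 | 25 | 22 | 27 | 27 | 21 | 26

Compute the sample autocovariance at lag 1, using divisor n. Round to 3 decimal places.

-1.942

Mean ȳ = (28 + 25 + 22 + 27 + 27 + 21 + 26)/7 = 25.1429
Σ_{t=1}^{6}(y_t−ȳ)(y_{t+1}−ȳ) = -13.5918
γ_1 = -13.5918 / 7 = -1.942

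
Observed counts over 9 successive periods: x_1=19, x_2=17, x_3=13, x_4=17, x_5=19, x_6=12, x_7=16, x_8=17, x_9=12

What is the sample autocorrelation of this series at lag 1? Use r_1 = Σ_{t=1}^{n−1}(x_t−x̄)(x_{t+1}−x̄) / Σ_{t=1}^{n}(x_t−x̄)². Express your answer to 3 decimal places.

Mean x̄ = (19 + 17 + 13 + 17 + 19 + 12 + 16 + 17 + 12)/9 = 15.7778
Numerator Σ_{t=1}^{8}(x_t−x̄)(x_{t+1}−x̄) = -16.2716
Denominator Σ(x_t−x̄)² = 61.5556
r_1 = -16.2716 / 61.5556 = -0.264

-0.264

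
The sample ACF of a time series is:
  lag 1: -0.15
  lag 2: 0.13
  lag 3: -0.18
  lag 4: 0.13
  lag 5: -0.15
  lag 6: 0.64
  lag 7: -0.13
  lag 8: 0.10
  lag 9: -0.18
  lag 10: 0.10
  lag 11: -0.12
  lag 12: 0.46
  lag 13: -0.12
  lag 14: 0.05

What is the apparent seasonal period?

6

The largest autocorrelation is r_6 = 0.64, with a weaker echo at lag 12 (0.46); the remaining lags stay at or below 0.13.
The dominant spike at lag 6 indicates a seasonal period of 6.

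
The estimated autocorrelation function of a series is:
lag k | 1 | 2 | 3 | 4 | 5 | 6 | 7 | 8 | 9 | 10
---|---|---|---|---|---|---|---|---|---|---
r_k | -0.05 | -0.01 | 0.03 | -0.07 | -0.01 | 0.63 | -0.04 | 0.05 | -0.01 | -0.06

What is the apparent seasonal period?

6

The largest autocorrelation is r_6 = 0.63; the remaining lags stay at or below 0.05.
The dominant spike at lag 6 indicates a seasonal period of 6.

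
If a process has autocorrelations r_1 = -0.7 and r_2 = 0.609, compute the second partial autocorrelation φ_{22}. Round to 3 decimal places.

φ_{22} = (r_2 − r_1²) / (1 − r_1²)
r_1² = (-0.7)² = 0.49
Numerator = 0.609 − 0.4900 = 0.1190; denominator = 1 − 0.4900 = 0.5100
φ_{22} = 0.1190 / 0.5100 = 0.233

0.233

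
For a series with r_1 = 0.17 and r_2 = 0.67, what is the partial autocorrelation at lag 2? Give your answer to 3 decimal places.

0.660

φ_{22} = (r_2 − r_1²) / (1 − r_1²)
r_1² = (0.17)² = 0.0289
Numerator = 0.67 − 0.0289 = 0.6411; denominator = 1 − 0.0289 = 0.9711
φ_{22} = 0.6411 / 0.9711 = 0.660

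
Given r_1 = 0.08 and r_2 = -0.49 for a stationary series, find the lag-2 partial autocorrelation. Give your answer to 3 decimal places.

φ_{22} = (r_2 − r_1²) / (1 − r_1²)
r_1² = (0.08)² = 0.0064
Numerator = -0.49 − 0.0064 = -0.4964; denominator = 1 − 0.0064 = 0.9936
φ_{22} = -0.4964 / 0.9936 = -0.500

-0.500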